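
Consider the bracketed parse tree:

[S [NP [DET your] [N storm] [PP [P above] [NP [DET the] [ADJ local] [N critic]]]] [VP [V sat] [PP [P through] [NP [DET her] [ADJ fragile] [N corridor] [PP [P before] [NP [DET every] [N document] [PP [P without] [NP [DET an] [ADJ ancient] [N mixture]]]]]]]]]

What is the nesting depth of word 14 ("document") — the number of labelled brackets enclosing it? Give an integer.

7

Path from the root down to the word: S → VP → PP → NP → PP → NP → N. That is 7 enclosing brackets.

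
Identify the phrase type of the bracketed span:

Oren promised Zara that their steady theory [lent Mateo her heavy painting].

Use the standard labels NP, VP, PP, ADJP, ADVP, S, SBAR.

VP

The span is built around the verb "lent" — a verb phrase (VP).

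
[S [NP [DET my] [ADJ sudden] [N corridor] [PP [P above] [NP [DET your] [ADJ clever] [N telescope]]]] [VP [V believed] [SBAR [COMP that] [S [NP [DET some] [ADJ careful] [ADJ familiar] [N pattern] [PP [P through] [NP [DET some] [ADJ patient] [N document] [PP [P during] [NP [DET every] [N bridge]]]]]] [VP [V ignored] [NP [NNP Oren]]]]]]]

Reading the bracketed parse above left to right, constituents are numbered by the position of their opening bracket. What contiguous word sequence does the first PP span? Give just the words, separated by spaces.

Opening `[PP` markers occur at word positions 4, 14, 18; the first of these opens the constituent [PP above your clever telescope].

above your clever telescope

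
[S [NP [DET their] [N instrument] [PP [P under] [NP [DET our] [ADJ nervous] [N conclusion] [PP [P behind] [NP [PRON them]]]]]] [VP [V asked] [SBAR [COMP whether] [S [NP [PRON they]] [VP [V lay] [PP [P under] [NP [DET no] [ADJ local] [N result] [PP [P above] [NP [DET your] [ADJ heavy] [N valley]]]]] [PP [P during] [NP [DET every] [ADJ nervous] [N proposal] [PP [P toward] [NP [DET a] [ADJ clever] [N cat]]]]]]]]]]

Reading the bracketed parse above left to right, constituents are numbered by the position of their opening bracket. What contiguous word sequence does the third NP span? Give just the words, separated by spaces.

In left-to-right order the NP constituents are "their instrument under our nervous conclusion behind them"; "our nervous conclusion behind them"; "them"; "they"; "no local result above your heavy valley"; "your heavy valley"; "every nervous proposal toward a clever cat"; "a clever cat". Number 3 is "them".

them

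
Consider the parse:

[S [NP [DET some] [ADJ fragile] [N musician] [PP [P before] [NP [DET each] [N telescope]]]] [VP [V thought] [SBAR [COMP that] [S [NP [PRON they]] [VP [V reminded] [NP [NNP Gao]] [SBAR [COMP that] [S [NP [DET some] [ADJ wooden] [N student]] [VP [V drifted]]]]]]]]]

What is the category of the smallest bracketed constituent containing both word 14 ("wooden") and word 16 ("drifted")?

Both words fall inside [S some wooden student drifted] (words 13–16), and no smaller constituent contains them both. Label: S.

S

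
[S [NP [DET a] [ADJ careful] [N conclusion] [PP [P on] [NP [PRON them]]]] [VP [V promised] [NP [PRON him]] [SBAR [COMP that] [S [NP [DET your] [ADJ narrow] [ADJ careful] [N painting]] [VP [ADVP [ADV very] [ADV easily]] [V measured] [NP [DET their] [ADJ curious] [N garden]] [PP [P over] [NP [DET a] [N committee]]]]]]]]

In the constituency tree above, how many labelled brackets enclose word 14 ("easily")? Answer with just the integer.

Counting open brackets not yet closed at "easily": [S [VP [SBAR [S [VP [ADVP [ADV = 7.

7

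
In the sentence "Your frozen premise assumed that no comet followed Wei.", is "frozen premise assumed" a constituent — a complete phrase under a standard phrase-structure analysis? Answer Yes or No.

No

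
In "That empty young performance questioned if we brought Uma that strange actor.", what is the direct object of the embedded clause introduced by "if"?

The verb of the embedded clause introduced by "if" is "brought"; its direct object is the NP "that strange actor".

that strange actor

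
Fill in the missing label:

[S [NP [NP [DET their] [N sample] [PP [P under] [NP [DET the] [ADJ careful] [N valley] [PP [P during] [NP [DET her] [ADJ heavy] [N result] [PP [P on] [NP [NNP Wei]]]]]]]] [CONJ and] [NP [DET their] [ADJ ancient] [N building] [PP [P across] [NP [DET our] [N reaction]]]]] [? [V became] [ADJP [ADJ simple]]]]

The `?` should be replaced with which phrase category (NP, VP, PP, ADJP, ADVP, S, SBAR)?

VP

The `?` node immediately contains: V 'became', ADJP. That is the internal structure of a verb phrase, so the label is VP.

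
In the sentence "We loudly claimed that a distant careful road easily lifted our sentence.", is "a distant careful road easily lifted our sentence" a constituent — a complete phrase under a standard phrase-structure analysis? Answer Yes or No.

Yes

"a distant careful road easily lifted our sentence" is exactly the clause [S a distant careful road easily lifted our sentence], a complete constituent.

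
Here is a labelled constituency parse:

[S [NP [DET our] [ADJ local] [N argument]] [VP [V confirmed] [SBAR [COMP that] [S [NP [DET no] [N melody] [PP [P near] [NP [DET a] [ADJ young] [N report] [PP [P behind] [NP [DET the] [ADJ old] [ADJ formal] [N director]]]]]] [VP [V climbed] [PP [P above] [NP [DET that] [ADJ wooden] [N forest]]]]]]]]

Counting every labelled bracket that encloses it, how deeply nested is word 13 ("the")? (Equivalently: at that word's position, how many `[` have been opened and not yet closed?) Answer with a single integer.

10

Counting open brackets not yet closed at "the": [S [VP [SBAR [S [NP [PP [NP [PP [NP [DET = 10.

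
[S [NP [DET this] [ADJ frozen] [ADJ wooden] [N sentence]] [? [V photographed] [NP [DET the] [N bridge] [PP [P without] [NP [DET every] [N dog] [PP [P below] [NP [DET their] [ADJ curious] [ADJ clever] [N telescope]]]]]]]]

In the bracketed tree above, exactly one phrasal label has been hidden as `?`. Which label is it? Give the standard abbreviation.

VP

Looking at what the `?` directly dominates — V 'photographed', NP — this is a verb phrase (VP).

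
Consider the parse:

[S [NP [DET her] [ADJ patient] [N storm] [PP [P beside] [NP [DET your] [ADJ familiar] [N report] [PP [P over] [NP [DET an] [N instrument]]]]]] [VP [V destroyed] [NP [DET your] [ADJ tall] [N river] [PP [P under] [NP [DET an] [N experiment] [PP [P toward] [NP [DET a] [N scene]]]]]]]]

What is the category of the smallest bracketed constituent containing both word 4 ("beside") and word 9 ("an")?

PP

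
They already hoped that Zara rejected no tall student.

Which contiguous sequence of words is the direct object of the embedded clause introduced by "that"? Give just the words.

"rejected" heads the VP of the embedded clause introduced by "that", and "no tall student" is its direct object.

no tall student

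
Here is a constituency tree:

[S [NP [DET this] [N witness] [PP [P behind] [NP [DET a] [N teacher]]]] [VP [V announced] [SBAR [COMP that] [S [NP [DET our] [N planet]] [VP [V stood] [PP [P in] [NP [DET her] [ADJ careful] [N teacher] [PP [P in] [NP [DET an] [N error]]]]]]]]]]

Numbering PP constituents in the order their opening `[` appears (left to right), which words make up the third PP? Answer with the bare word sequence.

The PP opening brackets appear, in order, over: "behind a teacher"; "in her careful teacher in an error"; "in an error". The third one spans "in an error".

in an error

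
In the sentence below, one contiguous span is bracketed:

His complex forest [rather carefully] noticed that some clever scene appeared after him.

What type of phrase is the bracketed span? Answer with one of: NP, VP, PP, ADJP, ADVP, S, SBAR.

ADVP

The bracketed span "rather carefully" is headed by "carefully", making it an adverb phrase (ADVP).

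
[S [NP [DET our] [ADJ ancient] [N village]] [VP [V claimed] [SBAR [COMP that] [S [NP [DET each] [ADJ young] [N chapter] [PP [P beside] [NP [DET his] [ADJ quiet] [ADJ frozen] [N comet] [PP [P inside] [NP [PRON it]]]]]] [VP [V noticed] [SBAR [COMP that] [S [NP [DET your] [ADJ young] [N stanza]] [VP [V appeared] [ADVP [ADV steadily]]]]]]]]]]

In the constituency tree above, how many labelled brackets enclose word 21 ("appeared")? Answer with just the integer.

Path from the root down to the word: S → VP → SBAR → S → VP → SBAR → S → VP → V. That is 9 enclosing brackets.

9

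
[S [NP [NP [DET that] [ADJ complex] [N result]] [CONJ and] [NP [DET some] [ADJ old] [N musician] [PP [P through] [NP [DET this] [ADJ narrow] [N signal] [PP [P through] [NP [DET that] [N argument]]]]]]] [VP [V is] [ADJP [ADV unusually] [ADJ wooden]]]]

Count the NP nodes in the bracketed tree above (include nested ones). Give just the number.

The NP constituents are: [NP that complex result and some old musician through this narrow signal through that argument]; [NP that complex result]; [NP some old musician through this narrow signal through that argument]; [NP this narrow signal through that argument]; [NP that argument]. Total: 5.

5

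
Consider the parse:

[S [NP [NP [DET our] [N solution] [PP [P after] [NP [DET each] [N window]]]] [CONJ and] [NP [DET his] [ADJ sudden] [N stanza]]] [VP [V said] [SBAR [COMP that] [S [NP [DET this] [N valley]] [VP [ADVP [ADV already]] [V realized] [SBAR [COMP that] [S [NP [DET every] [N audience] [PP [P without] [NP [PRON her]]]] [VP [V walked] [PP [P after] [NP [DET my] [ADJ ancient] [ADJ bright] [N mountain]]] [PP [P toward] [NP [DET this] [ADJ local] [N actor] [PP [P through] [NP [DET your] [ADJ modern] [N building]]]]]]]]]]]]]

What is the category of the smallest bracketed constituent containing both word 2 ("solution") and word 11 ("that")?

S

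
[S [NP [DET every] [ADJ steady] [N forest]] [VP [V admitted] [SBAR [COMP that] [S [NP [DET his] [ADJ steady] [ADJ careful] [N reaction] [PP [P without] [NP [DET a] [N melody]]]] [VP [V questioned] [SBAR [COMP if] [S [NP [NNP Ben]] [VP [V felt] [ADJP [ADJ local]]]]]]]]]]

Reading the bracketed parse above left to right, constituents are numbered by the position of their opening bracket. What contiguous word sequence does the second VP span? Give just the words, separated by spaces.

questioned if Ben felt local

In left-to-right order the VP constituents are "admitted that his steady careful reaction without a melody questioned if Ben felt local"; "questioned if Ben felt local"; "felt local". Number 2 is "questioned if Ben felt local".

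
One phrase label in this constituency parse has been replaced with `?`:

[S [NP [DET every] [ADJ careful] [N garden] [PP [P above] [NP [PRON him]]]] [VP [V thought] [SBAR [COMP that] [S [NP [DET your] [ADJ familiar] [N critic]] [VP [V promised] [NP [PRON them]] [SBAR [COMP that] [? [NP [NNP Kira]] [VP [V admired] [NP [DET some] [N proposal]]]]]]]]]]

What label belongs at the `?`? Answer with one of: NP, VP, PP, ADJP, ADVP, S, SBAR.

S

Looking at what the `?` directly dominates — NP, VP — this is a clause (S).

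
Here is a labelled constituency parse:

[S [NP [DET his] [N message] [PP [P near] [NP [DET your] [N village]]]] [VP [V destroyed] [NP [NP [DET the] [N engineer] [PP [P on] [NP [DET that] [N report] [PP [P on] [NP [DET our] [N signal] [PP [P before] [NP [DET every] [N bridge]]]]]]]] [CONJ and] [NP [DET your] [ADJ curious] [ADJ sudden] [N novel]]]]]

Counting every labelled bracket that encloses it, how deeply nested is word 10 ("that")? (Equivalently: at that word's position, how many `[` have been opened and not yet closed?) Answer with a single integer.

Path from the root down to the word: S → VP → NP → NP → PP → NP → DET. That is 7 enclosing brackets.

7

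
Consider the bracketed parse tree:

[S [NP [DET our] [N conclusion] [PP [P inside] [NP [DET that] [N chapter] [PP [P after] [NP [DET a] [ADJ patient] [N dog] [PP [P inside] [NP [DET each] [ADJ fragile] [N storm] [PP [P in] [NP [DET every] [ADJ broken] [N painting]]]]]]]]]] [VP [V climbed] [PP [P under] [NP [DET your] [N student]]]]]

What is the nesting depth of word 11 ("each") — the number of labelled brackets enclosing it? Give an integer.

9

Counting open brackets not yet closed at "each": [S [NP [PP [NP [PP [NP [PP [NP [DET = 9.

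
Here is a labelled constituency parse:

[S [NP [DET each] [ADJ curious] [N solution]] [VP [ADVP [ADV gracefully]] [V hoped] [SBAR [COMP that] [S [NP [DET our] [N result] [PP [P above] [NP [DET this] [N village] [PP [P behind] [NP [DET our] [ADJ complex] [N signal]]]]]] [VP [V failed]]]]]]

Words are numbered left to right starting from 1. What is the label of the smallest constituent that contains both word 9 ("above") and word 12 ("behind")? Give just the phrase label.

Word 9 lies under S → VP → SBAR → S → NP → PP → P; word 12 lies under S → VP → SBAR → S → NP → PP → NP → PP → P. The lowest shared node is the PP.

PP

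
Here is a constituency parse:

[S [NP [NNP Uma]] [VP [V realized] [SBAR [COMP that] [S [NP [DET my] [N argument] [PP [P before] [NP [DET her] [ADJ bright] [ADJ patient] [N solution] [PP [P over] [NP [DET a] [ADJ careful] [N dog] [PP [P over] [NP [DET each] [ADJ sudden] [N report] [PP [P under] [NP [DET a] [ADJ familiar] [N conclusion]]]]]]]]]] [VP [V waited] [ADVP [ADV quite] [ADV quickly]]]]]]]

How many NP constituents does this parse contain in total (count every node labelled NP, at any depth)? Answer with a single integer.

6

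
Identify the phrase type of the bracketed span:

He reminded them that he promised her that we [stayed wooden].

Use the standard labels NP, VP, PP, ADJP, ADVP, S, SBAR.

"stayed" is the head of the bracketed span, so the span is a verb phrase: VP.

VP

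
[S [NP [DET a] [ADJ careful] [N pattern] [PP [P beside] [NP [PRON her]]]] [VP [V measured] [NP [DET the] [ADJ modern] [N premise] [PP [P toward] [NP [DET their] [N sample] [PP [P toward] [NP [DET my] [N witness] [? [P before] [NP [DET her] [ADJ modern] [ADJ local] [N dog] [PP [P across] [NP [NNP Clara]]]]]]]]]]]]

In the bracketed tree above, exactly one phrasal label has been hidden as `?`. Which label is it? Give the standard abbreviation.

PP

The `?` node immediately contains: P 'before', NP. That is the internal structure of a prepositional phrase, so the label is PP.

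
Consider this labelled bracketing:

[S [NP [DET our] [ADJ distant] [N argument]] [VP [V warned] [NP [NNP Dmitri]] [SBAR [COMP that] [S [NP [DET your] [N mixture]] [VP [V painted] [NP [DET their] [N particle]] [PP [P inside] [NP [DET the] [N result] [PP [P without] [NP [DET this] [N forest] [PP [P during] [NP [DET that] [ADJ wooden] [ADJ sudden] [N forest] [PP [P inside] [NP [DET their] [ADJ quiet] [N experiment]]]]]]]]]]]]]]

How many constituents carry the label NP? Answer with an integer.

8

Scanning left to right, an opening `[NP` appears at word positions 1, 5, 7, 10, 13, 16, 19, 24 — 8 in total.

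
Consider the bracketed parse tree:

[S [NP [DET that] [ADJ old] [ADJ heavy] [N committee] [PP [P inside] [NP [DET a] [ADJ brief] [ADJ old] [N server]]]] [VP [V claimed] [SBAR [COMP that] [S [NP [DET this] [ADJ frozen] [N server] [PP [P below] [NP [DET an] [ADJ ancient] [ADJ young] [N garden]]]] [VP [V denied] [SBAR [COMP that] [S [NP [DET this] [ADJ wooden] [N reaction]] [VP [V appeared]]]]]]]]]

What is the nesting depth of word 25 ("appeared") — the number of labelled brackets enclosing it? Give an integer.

Path from the root down to the word: S → VP → SBAR → S → VP → SBAR → S → VP → V. That is 9 enclosing brackets.

9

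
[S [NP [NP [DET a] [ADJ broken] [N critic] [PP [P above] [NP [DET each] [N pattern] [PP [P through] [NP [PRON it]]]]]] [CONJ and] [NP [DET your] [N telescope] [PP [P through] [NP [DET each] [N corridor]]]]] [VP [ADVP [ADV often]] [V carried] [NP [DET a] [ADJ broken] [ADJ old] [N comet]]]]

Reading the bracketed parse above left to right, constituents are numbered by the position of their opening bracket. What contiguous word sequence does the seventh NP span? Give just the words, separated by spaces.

a broken old comet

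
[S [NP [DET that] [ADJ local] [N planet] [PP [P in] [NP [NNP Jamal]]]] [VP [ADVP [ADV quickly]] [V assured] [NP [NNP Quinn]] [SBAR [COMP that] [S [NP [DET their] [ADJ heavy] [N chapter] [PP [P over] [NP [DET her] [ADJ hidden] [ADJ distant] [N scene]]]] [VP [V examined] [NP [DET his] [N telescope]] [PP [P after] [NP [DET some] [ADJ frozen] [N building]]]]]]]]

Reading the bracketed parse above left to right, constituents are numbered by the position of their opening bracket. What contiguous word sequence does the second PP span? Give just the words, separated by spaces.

over her hidden distant scene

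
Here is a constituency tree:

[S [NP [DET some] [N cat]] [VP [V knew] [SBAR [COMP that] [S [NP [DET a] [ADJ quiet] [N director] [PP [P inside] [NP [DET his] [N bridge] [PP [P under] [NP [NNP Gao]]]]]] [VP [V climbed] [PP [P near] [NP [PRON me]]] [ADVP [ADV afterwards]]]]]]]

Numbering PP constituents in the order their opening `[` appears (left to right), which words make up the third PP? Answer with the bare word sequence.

near me

In left-to-right order the PP constituents are "inside his bridge under Gao"; "under Gao"; "near me". Number 3 is "near me".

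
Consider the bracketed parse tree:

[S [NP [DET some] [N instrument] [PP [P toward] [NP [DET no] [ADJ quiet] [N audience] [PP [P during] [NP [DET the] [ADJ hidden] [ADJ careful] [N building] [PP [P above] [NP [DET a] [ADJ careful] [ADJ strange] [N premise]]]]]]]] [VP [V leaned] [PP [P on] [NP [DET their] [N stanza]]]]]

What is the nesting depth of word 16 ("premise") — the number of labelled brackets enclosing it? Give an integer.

The word sits inside N, which is inside NP, inside PP, inside NP, inside PP, inside NP, inside PP, inside NP, inside S — 9 brackets in all.

9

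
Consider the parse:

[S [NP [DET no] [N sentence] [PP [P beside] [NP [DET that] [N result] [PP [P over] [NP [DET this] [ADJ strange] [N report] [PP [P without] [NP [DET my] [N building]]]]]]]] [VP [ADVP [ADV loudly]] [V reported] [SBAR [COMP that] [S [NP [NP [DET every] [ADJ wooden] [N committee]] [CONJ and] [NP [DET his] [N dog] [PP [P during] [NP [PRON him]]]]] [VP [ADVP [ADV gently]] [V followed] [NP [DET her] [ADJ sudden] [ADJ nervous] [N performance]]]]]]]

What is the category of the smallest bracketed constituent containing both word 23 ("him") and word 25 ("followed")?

S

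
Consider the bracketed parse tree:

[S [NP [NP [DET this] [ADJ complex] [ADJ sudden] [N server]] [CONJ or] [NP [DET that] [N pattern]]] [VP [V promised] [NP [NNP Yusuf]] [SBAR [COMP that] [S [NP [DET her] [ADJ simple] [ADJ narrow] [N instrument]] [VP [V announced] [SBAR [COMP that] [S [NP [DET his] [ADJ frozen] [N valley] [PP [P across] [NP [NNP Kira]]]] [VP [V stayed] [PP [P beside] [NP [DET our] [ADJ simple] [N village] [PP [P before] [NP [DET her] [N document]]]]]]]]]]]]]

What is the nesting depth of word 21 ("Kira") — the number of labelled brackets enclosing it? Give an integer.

11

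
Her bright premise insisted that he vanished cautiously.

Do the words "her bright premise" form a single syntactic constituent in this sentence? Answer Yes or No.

Yes

These words form the whole noun phrase headed by "premise", so yes — one constituent.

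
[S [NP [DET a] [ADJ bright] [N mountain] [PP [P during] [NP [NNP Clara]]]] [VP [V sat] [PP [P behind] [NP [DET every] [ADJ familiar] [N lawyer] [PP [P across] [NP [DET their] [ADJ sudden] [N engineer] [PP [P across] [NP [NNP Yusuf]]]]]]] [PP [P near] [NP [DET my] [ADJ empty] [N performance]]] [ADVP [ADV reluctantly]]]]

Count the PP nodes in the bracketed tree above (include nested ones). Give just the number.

Scanning left to right, an opening `[PP` appears at word positions 4, 7, 11, 15, 17 — 5 in total.

5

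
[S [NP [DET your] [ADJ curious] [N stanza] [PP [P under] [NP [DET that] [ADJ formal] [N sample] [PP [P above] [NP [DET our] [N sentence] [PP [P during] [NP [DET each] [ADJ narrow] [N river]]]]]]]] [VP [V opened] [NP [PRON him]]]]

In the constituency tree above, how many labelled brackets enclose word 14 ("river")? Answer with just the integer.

Counting open brackets not yet closed at "river": [S [NP [PP [NP [PP [NP [PP [NP [N = 9.

9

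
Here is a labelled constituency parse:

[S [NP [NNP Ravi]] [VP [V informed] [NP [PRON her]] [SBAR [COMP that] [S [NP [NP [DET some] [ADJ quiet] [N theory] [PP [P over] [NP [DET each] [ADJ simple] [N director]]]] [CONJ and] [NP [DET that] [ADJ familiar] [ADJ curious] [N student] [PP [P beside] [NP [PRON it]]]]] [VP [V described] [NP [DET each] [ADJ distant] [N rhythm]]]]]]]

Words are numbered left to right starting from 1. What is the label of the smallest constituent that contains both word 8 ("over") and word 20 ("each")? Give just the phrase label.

S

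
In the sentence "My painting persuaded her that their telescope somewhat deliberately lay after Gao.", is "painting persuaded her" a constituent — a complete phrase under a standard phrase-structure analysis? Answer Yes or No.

"painting" belongs to the noun phrase "my painting" while "her" belongs to the verb phrase "persuaded her that their telescope somewhat deliberately lay after Gao"; a span that runs across that boundary is not a single phrase.

No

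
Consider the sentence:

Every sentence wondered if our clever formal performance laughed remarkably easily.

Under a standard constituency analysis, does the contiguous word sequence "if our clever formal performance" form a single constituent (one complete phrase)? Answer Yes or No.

No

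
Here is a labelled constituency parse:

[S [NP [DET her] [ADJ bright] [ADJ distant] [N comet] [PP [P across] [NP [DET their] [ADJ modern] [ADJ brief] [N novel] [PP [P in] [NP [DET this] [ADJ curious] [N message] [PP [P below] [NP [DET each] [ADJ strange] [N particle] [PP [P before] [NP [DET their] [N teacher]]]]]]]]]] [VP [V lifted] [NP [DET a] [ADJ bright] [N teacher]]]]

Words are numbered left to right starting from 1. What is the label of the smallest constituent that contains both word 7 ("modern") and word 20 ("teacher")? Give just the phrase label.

NP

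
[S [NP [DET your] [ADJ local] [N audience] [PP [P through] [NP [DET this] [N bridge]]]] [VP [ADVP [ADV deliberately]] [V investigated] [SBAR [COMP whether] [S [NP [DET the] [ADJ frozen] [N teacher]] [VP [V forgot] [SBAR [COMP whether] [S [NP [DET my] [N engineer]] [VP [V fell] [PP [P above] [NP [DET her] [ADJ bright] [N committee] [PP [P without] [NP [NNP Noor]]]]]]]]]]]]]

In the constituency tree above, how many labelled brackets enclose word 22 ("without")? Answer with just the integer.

12

Counting open brackets not yet closed at "without": [S [VP [SBAR [S [VP [SBAR [S [VP [PP [NP [PP [P = 12.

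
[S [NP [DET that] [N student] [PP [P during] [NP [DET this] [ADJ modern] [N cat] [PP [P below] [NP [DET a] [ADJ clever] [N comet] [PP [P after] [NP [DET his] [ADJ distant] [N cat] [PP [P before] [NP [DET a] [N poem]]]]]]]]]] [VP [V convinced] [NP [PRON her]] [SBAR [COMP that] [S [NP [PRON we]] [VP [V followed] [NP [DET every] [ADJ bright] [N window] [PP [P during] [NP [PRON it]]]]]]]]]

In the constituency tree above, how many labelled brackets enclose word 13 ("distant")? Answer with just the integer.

Counting open brackets not yet closed at "distant": [S [NP [PP [NP [PP [NP [PP [NP [ADJ = 9.

9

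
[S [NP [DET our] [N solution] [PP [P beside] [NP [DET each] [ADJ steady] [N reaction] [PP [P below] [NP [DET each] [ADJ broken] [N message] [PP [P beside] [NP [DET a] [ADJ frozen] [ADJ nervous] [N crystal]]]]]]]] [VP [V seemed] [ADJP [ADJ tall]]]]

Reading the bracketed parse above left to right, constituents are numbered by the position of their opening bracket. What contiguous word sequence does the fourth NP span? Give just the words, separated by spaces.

Opening `[NP` markers occur at word positions 1, 4, 8, 12; the fourth of these opens the constituent [NP a frozen nervous crystal].

a frozen nervous crystal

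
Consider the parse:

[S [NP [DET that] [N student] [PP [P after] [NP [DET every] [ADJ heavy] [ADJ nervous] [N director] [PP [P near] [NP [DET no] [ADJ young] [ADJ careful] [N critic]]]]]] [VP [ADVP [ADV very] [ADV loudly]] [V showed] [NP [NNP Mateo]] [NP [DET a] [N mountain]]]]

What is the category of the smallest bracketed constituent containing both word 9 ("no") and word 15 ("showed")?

Word 9 lies under S → NP → PP → NP → PP → NP → DET; word 15 lies under S → VP → V. The lowest shared node is the S.

S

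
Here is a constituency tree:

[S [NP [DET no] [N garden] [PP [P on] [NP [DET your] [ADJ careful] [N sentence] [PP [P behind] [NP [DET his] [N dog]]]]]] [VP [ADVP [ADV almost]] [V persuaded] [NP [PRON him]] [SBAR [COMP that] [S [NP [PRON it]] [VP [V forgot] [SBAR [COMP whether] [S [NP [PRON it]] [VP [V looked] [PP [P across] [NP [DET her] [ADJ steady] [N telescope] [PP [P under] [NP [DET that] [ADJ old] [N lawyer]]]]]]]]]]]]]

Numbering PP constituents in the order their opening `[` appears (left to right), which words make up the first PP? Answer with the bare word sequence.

on your careful sentence behind his dog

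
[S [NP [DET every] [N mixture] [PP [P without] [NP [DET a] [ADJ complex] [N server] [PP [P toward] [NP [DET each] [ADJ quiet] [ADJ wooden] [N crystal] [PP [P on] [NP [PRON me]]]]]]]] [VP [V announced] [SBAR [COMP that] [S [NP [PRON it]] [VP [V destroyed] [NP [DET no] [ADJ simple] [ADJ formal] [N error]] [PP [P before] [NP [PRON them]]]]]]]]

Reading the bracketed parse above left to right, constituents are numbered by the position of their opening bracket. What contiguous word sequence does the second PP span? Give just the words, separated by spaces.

toward each quiet wooden crystal on me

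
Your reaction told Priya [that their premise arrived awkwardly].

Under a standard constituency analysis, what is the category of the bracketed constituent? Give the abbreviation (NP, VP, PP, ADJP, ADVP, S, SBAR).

"that" is the head of the bracketed span, so the span is a subordinate clause: SBAR.

SBAR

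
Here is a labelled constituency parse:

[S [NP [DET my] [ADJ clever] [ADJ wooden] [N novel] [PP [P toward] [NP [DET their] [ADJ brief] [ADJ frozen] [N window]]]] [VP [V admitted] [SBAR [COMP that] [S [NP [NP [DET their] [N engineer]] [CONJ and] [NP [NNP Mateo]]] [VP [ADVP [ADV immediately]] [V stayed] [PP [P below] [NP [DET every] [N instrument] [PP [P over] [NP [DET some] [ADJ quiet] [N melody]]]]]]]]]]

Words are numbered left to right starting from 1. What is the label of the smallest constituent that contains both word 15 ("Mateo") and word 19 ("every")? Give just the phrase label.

S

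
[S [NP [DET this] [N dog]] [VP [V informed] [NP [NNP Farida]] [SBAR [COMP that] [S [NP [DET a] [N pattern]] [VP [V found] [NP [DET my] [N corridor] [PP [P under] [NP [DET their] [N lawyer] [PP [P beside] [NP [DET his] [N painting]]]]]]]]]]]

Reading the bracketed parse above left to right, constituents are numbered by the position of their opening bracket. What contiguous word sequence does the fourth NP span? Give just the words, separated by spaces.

my corridor under their lawyer beside his painting

Opening `[NP` markers occur at word positions 1, 4, 6, 9, 12, 15; the fourth of these opens the constituent [NP my corridor under their lawyer beside his painting].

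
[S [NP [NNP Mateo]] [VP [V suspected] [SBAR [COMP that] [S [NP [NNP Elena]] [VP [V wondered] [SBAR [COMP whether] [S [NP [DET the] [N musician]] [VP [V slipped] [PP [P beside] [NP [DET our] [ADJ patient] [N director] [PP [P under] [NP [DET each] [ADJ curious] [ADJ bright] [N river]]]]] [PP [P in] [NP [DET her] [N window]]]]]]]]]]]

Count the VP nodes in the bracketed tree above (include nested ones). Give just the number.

3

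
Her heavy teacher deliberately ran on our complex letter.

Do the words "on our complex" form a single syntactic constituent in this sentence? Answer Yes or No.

The sequence begins inside the preposition "on" and ends inside the noun phrase "our complex letter"; it crosses a phrase boundary, so no single node in the tree spans exactly those words.

No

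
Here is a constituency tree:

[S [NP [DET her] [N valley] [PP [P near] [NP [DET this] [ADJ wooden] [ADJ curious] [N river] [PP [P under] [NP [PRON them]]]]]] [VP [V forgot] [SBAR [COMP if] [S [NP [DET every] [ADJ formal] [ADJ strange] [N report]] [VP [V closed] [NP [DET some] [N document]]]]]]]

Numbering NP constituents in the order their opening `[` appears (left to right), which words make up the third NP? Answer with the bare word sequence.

The NP opening brackets appear, in order, over: "her valley near this wooden curious river under them"; "this wooden curious river under them"; "them"; "every formal strange report"; "some document". The third one spans "them".

them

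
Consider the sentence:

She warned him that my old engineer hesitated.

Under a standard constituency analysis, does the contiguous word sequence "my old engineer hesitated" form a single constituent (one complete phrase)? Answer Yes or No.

The sequence corresponds to a single S node — the clause "my old engineer hesitated".

Yes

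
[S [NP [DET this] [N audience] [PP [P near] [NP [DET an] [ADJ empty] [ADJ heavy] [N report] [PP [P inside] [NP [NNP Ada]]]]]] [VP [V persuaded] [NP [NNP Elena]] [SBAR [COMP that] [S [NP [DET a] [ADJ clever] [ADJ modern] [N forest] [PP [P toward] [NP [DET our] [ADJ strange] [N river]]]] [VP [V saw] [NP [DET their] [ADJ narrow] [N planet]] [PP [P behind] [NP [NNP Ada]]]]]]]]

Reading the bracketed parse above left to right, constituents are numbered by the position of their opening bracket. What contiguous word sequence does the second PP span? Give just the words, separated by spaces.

The PP opening brackets appear, in order, over: "near an empty heavy report inside Ada"; "inside Ada"; "toward our strange river"; "behind Ada". The second one spans "inside Ada".

inside Ada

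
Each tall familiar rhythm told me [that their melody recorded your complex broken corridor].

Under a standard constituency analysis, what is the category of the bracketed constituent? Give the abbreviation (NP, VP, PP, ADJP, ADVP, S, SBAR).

SBAR

"that" is the head of the bracketed span, so the span is a subordinate clause: SBAR.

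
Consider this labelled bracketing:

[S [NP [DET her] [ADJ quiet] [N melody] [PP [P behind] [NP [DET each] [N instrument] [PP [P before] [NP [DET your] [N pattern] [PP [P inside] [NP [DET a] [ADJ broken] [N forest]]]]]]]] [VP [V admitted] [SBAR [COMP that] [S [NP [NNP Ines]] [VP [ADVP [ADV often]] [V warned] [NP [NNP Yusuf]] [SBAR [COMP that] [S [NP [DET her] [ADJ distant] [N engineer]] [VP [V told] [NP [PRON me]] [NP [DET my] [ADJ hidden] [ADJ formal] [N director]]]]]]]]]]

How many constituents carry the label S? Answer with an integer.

3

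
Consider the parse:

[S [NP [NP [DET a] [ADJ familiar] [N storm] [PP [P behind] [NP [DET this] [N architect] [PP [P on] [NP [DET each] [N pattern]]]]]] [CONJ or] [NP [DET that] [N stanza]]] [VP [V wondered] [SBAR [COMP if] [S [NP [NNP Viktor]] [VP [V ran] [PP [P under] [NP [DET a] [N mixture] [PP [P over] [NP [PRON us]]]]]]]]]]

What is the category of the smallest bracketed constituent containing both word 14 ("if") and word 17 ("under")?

Word 14 lies under S → VP → SBAR → COMP; word 17 lies under S → VP → SBAR → S → VP → PP → P. The lowest shared node is the SBAR.

SBAR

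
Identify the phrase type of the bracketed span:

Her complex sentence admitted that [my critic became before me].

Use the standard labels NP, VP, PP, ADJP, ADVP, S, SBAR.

S

The bracketed span "my critic became before me" is headed by "became", making it a clause (S).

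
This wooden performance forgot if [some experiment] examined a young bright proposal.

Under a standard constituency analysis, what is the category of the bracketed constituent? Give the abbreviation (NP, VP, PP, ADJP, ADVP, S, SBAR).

"experiment" is the head of the bracketed span, so the span is a noun phrase: NP.

NP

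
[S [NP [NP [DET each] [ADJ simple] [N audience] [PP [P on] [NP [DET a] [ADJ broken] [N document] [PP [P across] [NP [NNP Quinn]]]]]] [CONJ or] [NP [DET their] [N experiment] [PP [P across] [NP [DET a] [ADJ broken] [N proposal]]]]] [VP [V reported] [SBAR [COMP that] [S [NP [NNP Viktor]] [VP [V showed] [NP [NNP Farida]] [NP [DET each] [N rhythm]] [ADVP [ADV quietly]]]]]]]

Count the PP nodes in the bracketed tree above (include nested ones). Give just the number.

3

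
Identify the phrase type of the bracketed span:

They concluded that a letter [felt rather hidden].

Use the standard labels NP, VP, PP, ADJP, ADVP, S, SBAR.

The bracketed span "felt rather hidden" is headed by "felt", making it a verb phrase (VP).

VP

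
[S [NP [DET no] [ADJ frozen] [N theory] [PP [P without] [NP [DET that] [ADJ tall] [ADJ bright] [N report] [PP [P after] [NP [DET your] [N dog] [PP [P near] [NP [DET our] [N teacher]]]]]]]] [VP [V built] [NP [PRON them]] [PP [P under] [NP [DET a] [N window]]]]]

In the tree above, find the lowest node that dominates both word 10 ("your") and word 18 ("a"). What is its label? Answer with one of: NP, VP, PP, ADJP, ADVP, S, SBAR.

The smallest bracket enclosing both words is [S no frozen theory without that tall bright report after your dog near our teacher built them under a window], so the label is S.

S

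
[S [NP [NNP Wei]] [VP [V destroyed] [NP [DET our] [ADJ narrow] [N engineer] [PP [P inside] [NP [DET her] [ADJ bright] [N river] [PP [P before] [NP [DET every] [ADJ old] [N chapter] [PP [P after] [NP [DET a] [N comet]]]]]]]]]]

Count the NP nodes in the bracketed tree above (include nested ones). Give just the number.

5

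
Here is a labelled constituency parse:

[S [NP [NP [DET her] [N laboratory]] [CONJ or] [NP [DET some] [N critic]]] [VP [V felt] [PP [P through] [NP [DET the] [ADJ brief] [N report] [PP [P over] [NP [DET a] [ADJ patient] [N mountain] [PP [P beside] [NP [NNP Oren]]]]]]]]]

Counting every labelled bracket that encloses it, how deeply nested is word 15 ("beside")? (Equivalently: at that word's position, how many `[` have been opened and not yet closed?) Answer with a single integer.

8

The word sits inside P, which is inside PP, inside NP, inside PP, inside NP, inside PP, inside VP, inside S — 8 brackets in all.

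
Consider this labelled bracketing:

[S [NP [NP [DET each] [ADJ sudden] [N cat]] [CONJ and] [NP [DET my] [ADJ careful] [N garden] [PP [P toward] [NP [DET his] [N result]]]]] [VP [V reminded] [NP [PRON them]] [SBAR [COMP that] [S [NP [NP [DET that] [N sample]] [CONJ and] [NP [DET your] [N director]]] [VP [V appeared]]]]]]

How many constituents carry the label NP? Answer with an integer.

8

Listing each NP by its span: [NP each sudden cat and my careful garden toward his result]; [NP each sudden cat]; [NP my careful garden toward his result]; [NP his result]; [NP them]; [NP that sample and your director] … — that makes 8.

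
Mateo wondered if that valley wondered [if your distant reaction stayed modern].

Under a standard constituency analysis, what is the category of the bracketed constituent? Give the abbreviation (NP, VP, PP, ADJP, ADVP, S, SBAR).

The bracketed span "if your distant reaction stayed modern" is headed by "if", making it a subordinate clause (SBAR).

SBAR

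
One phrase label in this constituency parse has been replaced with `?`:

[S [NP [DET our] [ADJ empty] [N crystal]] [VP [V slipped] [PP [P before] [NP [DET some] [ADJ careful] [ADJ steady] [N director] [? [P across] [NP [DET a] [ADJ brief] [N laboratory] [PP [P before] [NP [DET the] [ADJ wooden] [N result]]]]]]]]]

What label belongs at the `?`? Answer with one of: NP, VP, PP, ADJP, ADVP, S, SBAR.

PP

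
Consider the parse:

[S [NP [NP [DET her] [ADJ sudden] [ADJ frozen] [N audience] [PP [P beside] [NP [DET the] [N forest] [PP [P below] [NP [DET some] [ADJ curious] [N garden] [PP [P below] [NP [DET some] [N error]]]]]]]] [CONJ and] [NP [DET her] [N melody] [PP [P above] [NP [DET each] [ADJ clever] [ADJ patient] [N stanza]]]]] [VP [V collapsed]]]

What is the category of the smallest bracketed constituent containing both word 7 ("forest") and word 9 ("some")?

NP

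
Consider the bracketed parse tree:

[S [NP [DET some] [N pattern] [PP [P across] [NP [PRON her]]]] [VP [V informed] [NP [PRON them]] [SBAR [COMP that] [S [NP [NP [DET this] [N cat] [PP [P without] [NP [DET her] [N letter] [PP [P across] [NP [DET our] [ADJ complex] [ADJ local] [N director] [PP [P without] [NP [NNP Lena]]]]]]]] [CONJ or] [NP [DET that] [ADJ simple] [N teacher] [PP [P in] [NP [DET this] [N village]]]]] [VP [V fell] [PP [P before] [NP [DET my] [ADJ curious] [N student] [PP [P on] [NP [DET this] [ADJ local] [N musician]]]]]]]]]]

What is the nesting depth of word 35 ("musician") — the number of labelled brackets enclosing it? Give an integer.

10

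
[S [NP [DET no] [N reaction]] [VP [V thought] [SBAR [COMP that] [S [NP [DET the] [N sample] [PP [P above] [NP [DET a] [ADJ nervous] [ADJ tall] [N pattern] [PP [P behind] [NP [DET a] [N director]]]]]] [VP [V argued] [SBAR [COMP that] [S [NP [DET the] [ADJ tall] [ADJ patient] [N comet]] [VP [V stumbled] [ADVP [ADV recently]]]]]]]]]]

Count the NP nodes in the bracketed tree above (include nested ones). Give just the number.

Scanning left to right, an opening `[NP` appears at word positions 1, 5, 8, 13, 17 — 5 in total.

5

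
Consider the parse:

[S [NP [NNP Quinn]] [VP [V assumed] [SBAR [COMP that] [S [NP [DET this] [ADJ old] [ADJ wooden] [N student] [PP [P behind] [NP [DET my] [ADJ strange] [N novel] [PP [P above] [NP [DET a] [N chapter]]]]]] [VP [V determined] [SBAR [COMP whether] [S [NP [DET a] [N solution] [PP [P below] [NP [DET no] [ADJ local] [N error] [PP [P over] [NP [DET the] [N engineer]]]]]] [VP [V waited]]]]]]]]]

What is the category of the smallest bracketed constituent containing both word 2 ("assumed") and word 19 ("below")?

VP

Both words fall inside [VP assumed that this old wooden student behind my strange novel above a chapter determined whether a solution below no local error over the engineer waited] (words 2–26), and no smaller constituent contains them both. Label: VP.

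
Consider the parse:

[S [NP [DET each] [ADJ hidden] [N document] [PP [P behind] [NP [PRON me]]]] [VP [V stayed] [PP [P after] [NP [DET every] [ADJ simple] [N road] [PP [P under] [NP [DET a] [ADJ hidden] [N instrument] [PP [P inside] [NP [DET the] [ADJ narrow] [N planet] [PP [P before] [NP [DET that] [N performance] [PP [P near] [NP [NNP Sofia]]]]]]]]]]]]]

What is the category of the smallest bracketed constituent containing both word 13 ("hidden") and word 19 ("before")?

The smallest bracket enclosing both words is [NP a hidden instrument inside the narrow planet before that performance near Sofia], so the label is NP.

NP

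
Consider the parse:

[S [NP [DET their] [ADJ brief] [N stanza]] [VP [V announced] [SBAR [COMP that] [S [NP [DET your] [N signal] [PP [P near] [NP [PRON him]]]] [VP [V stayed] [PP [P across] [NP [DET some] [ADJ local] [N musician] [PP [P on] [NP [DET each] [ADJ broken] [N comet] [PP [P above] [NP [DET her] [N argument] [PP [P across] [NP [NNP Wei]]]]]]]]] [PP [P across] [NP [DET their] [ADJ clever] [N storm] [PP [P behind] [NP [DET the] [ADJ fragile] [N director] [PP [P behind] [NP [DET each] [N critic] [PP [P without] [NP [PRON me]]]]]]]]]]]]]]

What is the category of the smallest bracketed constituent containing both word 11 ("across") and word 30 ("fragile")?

VP

Both words fall inside [VP stayed across some local musician on each broken comet above her argument across Wei across their clever storm behind the fragile director behind each critic without me] (words 10–36), and no smaller constituent contains them both. Label: VP.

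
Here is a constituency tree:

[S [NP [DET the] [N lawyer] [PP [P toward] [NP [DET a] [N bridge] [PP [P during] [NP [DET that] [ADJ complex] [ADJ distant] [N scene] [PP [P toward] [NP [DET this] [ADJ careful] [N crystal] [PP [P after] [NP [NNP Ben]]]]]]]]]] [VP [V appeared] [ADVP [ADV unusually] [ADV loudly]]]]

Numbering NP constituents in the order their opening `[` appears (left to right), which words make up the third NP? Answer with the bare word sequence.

that complex distant scene toward this careful crystal after Ben

The NP opening brackets appear, in order, over: "the lawyer toward a bridge during that complex distant scene toward this careful crystal after Ben"; "a bridge during that complex distant scene toward this careful crystal after Ben"; "that complex distant scene toward this careful crystal after Ben"; "this careful crystal after Ben"; "Ben". The third one spans "that complex distant scene toward this careful crystal after Ben".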